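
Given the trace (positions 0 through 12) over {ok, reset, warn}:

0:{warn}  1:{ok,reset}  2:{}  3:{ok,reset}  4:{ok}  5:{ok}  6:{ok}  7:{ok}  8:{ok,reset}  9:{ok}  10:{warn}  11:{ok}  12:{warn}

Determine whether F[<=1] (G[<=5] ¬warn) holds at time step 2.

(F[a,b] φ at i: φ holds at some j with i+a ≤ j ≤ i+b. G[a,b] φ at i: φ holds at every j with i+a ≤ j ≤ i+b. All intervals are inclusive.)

Holds

Check G[<=5] ¬warn at each j in [2,3]:
  j=2: holds on [2,7]
  j=3: holds on [3,8]
Found at j=2 → formula holds.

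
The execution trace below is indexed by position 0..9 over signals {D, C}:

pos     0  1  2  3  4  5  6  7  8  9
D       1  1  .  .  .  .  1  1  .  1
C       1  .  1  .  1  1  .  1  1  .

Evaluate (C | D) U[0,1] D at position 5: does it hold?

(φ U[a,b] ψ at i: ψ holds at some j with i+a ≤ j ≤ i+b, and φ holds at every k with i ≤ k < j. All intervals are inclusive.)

Holds

Need some j in [5,6] with D, and (C | D) at every k in [5,j-1].
  j=5: D false.
  j=6: D holds; (C | D) holds at every k in [5,5] → satisfied.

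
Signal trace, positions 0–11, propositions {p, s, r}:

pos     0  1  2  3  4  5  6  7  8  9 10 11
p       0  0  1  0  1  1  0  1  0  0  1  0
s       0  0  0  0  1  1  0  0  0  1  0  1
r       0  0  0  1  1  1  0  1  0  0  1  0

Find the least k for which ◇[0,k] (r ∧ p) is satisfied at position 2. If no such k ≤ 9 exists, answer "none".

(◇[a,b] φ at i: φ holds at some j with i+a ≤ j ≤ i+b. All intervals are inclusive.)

2

Scan j = 2,3,… for (r ∧ p):
  j=2: fails
  j=3: fails
  j=4: holds
First hit at j=4, so smallest k = 4-2 = 2.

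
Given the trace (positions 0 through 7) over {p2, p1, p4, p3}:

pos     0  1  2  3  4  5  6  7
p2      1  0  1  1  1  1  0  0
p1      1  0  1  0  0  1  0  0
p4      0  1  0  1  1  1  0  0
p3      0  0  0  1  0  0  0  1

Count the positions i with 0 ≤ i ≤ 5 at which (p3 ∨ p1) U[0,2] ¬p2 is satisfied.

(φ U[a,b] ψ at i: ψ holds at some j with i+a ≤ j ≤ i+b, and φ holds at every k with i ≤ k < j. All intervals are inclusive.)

3

Evaluate at each i in [0,5]:
  i=0: ✓ (rhs at j=1; lhs holds on [0,0])
  i=1: ✓ (rhs at j=1)
  i=2: ✗ (no rhs in [2,4])
  i=3: ✗ (no rhs in [3,5])
  i=4: ✗ (lhs fails at k=4 before rhs at j=6)
  i=5: ✓ (rhs at j=6; lhs holds on [5,5])
Positions where it holds: {0, 1, 5} → 3.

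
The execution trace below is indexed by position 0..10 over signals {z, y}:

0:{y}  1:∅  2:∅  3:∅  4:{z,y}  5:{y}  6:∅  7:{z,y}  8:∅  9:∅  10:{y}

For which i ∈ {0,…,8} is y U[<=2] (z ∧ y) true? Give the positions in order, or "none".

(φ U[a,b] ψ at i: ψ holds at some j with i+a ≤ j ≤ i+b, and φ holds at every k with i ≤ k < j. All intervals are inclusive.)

4, 7

Evaluate at each i in [0,8]:
  i=0: ✗ (no rhs in [0,2])
  i=1: ✗ (no rhs in [1,3])
  i=2: ✗ (lhs fails at k=2 before rhs at j=4)
  i=3: ✗ (lhs fails at k=3 before rhs at j=4)
  i=4: ✓ (rhs at j=4)
  i=5: ✗ (lhs fails at k=6 before rhs at j=7)
  i=6: ✗ (lhs fails at k=6 before rhs at j=7)
  i=7: ✓ (rhs at j=7)
  i=8: ✗ (no rhs in [8,10])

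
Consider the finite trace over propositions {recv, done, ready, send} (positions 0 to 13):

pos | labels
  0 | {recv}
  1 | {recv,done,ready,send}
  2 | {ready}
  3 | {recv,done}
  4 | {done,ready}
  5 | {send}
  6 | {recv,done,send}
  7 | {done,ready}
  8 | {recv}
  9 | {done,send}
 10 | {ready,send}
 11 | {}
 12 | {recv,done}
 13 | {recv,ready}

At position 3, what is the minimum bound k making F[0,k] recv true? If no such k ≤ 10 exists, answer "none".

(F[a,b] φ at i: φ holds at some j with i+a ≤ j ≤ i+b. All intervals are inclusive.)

Scan j = 3,4,… for recv:
  j=3: holds
First hit at j=3, so smallest k = 3-3 = 0.

0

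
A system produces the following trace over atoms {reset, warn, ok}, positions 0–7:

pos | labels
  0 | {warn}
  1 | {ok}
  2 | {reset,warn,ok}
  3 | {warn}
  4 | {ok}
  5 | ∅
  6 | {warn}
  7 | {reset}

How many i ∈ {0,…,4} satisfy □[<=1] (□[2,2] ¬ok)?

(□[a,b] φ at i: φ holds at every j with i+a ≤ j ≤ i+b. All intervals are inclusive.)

Evaluate at each i in [0,4]:
  i=0: ✗ (fails at j=0)
  i=1: ✗ (fails at j=2)
  i=2: ✗ (fails at j=2)
  i=3: ✓ (all of [3,4])
  i=4: ✓ (all of [4,5])
Positions where it holds: {3, 4} → 2.

2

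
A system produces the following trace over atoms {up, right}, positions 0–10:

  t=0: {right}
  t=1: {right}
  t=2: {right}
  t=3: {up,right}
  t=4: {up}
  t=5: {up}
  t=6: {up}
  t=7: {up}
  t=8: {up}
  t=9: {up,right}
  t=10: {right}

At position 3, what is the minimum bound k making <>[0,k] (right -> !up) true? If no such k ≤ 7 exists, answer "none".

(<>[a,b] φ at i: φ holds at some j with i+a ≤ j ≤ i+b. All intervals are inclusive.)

1

Scan j = 3,4,… for (right -> !up):
  j=3: fails
  j=4: holds
First hit at j=4, so smallest k = 4-3 = 1.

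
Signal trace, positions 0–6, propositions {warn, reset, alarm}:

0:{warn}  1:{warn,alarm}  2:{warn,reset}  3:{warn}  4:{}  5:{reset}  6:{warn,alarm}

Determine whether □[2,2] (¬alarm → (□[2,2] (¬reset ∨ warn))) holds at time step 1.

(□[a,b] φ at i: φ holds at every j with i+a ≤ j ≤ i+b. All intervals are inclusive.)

Check (¬alarm → (□[2,2] (¬reset ∨ warn))) at every j in [3,3]:
  j=3: antecedent true; consequent fails at 5 → ✗
Fails at j=3 → formula fails.

Does not hold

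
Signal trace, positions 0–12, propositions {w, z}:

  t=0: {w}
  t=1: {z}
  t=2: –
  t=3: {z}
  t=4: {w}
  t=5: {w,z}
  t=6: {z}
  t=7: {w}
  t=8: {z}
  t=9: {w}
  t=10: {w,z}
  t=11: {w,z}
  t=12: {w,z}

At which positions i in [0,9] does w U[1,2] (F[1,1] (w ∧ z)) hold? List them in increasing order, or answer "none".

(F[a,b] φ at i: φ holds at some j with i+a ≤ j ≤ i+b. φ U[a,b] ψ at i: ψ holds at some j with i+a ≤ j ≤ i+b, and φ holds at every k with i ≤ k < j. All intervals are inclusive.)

9

Evaluate at each i in [0,9]:
  i=0: ✗ (no rhs in [1,2])
  i=1: ✗ (no rhs in [2,3])
  i=2: ✗ (lhs fails at k=2 before rhs at j=4)
  i=3: ✗ (lhs fails at k=3 before rhs at j=4)
  i=4: ✗ (no rhs in [5,6])
  i=5: ✗ (no rhs in [6,7])
  i=6: ✗ (no rhs in [7,8])
  i=7: ✗ (lhs fails at k=8 before rhs at j=9)
  i=8: ✗ (lhs fails at k=8 before rhs at j=9)
  i=9: ✓ (rhs at j=10; lhs holds on [9,9])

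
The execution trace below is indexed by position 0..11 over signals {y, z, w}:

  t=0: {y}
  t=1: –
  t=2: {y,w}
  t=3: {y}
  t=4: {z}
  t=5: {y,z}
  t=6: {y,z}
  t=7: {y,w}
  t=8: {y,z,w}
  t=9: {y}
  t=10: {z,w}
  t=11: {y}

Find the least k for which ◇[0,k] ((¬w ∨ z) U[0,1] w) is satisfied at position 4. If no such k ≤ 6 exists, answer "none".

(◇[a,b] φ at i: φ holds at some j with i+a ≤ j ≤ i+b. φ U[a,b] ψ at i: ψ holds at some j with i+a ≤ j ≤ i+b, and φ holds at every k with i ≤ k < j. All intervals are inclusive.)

2

Scan j = 4,5,… for ((¬w ∨ z) U[0,1] w):
  j=4: fails
  j=5: fails
  j=6: holds
First hit at j=6, so smallest k = 6-4 = 2.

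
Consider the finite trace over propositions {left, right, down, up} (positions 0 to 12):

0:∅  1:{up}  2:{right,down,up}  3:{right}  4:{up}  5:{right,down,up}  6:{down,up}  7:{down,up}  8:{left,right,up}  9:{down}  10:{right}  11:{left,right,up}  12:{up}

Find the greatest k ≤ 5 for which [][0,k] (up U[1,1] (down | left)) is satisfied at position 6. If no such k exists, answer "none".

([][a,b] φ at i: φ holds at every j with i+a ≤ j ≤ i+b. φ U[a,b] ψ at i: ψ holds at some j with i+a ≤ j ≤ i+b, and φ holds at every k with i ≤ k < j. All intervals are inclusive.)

(up U[1,1] (down | left)) must hold from j=6 onward; find where it first fails.
  j=6: holds
  j=7: holds
  j=8: holds
  j=9: fails
Holds on [6,8], so largest k = 2.

2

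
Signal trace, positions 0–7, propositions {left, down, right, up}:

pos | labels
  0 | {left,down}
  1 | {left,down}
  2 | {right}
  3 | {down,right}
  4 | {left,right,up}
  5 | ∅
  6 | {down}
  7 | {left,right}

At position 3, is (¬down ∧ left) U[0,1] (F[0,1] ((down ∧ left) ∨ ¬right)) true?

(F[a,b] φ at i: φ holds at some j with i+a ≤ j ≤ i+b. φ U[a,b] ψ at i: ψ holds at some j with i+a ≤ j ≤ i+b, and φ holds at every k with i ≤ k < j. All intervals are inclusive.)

Need some j in [3,4] with F[0,1] ((down ∧ left) ∨ ¬right), and (¬down ∧ left) at every k in [3,j-1].
  j=3: F[0,1] ((down ∧ left) ∨ ¬right) — fails (none in [3,4]).
  j=4: F[0,1] ((down ∧ left) ∨ ¬right) holds, but (¬down ∧ left) fails at k=3 → not this j.
No j in the window works → until fails.

False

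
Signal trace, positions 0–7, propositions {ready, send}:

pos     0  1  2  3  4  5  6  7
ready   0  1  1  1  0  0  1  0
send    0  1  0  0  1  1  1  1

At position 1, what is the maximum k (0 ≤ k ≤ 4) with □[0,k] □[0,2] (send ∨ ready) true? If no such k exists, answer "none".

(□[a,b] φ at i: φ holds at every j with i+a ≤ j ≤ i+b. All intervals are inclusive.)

□[0,2] (send ∨ ready) must hold from j=1 onward; find where it first fails.
  j=1: holds
  j=2: holds
  j=3: holds
  j=4: holds
  j=5: holds
Holds through j=5; largest k = 4.

4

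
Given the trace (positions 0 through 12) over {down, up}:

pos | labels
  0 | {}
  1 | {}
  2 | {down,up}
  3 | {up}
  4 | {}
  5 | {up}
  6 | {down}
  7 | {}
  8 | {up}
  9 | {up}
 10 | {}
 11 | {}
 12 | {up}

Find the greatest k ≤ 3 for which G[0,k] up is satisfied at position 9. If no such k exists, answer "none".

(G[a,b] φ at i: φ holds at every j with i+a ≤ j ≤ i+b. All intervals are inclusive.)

0

up must hold from j=9 onward; find where it first fails.
  j=9: holds
  j=10: fails
Holds on [9,9], so largest k = 0.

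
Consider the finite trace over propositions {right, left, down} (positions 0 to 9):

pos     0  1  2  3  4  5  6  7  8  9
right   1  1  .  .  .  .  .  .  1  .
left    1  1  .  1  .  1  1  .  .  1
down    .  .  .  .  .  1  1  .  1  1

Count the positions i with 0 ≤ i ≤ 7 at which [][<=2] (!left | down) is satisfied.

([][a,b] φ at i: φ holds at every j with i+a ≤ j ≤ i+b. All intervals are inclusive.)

Evaluate at each i in [0,7]:
  i=0: ✗ (fails at j=0)
  i=1: ✗ (fails at j=1)
  i=2: ✗ (fails at j=3)
  i=3: ✗ (fails at j=3)
  i=4: ✓ (all of [4,6])
  i=5: ✓ (all of [5,7])
  i=6: ✓ (all of [6,8])
  i=7: ✓ (all of [7,9])
Positions where it holds: {4, 5, 6, 7} → 4.

4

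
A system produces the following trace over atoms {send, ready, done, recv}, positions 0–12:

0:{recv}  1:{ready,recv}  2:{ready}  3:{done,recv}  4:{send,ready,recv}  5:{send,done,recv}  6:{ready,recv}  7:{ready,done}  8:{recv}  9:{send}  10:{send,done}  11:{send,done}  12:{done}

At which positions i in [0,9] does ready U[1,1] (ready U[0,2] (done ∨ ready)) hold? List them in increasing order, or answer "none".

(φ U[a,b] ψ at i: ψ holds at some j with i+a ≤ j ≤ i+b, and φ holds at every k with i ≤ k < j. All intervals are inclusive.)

Evaluate at each i in [0,9]:
  i=0: ✗ (lhs fails at k=0 before rhs at j=1)
  i=1: ✓ (rhs at j=2; lhs holds on [1,1])
  i=2: ✓ (rhs at j=3; lhs holds on [2,2])
  i=3: ✗ (lhs fails at k=3 before rhs at j=4)
  i=4: ✓ (rhs at j=5; lhs holds on [4,4])
  i=5: ✗ (lhs fails at k=5 before rhs at j=6)
  i=6: ✓ (rhs at j=7; lhs holds on [6,6])
  i=7: ✗ (no rhs in [8,8])
  i=8: ✗ (no rhs in [9,9])
  i=9: ✗ (lhs fails at k=9 before rhs at j=10)

1, 2, 4, 6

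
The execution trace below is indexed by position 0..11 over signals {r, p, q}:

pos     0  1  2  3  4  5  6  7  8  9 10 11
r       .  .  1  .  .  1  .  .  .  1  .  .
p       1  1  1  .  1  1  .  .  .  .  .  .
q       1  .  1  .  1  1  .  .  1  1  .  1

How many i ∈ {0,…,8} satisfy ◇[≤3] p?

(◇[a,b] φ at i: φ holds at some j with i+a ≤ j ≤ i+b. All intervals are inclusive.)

Evaluate at each i in [0,8]:
  i=0: ✓ (witness j=0)
  i=1: ✓ (witness j=1)
  i=2: ✓ (witness j=2)
  i=3: ✓ (witness j=4)
  i=4: ✓ (witness j=4)
  i=5: ✓ (witness j=5)
  i=6: ✗ (none in [6,9])
  i=7: ✗ (none in [7,10])
  i=8: ✗ (none in [8,11])
Positions where it holds: {0, 1, 2, 3, 4, 5} → 6.

6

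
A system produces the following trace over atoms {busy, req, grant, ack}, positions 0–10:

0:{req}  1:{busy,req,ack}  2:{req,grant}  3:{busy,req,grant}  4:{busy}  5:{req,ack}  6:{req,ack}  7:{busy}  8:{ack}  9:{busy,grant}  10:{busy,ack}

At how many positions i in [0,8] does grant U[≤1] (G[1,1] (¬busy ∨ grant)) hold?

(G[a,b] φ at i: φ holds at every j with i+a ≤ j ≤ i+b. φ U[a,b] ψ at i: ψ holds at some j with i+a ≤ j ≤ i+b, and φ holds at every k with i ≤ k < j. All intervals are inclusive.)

Evaluate at each i in [0,8]:
  i=0: ✗ (lhs fails at k=0 before rhs at j=1)
  i=1: ✓ (rhs at j=1)
  i=2: ✓ (rhs at j=2)
  i=3: ✓ (rhs at j=4; lhs holds on [3,3])
  i=4: ✓ (rhs at j=4)
  i=5: ✓ (rhs at j=5)
  i=6: ✗ (lhs fails at k=6 before rhs at j=7)
  i=7: ✓ (rhs at j=7)
  i=8: ✓ (rhs at j=8)
Positions where it holds: {1, 2, 3, 4, 5, 7, 8} → 7.

7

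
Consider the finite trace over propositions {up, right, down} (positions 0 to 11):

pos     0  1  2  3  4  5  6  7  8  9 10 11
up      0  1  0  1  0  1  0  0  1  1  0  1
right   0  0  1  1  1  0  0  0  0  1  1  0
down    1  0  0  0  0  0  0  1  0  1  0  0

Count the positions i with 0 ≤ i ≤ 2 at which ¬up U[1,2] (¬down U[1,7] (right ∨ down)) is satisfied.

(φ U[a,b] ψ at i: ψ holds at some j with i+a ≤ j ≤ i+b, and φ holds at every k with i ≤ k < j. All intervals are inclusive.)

Evaluate at each i in [0,2]:
  i=0: ✓ (rhs at j=1; lhs holds on [0,0])
  i=1: ✗ (lhs fails at k=1 before rhs at j=2)
  i=2: ✓ (rhs at j=3; lhs holds on [2,2])
Positions where it holds: {0, 2} → 2.

2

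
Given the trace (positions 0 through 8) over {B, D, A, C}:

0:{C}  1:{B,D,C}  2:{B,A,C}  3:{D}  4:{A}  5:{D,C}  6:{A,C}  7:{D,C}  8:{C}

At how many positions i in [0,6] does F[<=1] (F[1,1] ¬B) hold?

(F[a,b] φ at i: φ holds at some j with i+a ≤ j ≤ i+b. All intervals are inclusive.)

6

Evaluate at each i in [0,6]:
  i=0: ✗ (none in [0,1])
  i=1: ✓ (witness j=2)
  i=2: ✓ (witness j=2)
  i=3: ✓ (witness j=3)
  i=4: ✓ (witness j=4)
  i=5: ✓ (witness j=5)
  i=6: ✓ (witness j=6)
Positions where it holds: {1, 2, 3, 4, 5, 6} → 6.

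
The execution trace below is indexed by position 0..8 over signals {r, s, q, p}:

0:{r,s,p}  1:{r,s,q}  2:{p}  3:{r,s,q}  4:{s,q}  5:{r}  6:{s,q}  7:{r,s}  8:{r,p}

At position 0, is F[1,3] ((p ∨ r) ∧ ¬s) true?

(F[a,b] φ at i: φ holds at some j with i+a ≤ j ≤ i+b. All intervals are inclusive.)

Check ((p ∨ r) ∧ ¬s) at each j in [1,3]:
  j=1: false
  j=2: true
  j=3: false
Found at j=2 → formula holds.

Holds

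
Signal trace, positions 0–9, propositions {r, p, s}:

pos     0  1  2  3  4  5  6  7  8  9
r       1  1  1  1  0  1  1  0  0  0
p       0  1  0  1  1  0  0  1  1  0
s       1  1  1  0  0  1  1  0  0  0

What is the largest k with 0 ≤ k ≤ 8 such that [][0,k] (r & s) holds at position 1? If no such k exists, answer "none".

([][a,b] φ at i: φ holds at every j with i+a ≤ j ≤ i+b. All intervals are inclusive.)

(r & s) must hold from j=1 onward; find where it first fails.
  j=1: holds
  j=2: holds
  j=3: fails
Holds on [1,2], so largest k = 1.

1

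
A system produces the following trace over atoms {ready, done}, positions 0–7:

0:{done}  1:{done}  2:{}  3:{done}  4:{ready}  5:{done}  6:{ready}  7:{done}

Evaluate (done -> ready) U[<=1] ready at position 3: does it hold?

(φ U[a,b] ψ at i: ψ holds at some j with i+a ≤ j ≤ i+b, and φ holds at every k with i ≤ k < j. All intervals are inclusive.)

Need some j in [3,4] with ready, and (done -> ready) at every k in [3,j-1].
  j=3: ready false.
  j=4: ready holds, but (done -> ready) fails at k=3 → not this j.
No j in the window works → until fails.

False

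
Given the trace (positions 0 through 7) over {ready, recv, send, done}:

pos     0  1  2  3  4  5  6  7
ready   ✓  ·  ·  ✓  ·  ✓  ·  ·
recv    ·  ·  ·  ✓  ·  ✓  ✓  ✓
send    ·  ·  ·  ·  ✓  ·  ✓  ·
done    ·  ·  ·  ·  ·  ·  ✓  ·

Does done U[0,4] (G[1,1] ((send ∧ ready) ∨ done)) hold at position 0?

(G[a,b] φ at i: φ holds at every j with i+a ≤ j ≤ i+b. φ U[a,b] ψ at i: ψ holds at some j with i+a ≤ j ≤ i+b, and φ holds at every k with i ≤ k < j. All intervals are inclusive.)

Need some j in [0,4] with G[1,1] ((send ∧ ready) ∨ done), and done at every k in [0,j-1].
  j=0: G[1,1] ((send ∧ ready) ∨ done) — fails at 1.
  j=1: G[1,1] ((send ∧ ready) ∨ done) — fails at 2.
  j=2: G[1,1] ((send ∧ ready) ∨ done) — fails at 3.
  j=3: G[1,1] ((send ∧ ready) ∨ done) — fails at 4.
  j=4: G[1,1] ((send ∧ ready) ∨ done) — fails at 5.
No j in the window works → until fails.

No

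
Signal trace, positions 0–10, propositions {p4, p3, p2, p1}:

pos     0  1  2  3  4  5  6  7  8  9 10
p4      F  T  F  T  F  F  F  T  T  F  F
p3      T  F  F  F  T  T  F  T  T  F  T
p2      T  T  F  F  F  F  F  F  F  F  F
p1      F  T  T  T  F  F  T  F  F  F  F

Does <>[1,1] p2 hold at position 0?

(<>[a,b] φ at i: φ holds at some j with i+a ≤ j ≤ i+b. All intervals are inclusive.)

Check p2 at each j in [1,1]:
  j=1: true
Found at j=1 → formula holds.

True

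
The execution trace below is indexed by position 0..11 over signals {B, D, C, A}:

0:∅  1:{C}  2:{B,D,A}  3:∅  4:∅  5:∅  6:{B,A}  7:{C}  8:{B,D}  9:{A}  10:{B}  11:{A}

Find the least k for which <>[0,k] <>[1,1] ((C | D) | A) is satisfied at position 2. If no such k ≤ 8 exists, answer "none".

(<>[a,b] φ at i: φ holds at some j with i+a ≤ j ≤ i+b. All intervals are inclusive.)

Scan j = 2,3,… for <>[1,1] ((C | D) | A):
  j=2: fails
  j=3: fails
  j=4: fails
  j=5: holds
First hit at j=5, so smallest k = 5-2 = 3.

3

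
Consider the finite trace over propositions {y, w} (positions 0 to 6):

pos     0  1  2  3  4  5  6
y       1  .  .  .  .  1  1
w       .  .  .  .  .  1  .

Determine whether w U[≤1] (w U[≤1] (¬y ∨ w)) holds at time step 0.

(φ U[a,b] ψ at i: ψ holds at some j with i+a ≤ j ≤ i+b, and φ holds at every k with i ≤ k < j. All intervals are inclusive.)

Need some j in [0,1] with (w U[≤1] (¬y ∨ w)), and w at every k in [0,j-1].
  j=0: (w U[≤1] (¬y ∨ w)) — fails.
  j=1: (w U[≤1] (¬y ∨ w)) holds, but w fails at k=0 → not this j.
No j in the window works → until fails.

False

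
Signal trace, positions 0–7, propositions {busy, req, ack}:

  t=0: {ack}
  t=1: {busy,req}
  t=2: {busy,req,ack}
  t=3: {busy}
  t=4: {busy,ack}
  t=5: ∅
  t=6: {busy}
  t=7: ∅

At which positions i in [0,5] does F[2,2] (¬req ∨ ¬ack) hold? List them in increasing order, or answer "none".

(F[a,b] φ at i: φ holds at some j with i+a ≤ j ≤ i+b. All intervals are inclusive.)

1, 2, 3, 4, 5

Evaluate at each i in [0,5]:
  i=0: ✗ (none in [2,2])
  i=1: ✓ (witness j=3)
  i=2: ✓ (witness j=4)
  i=3: ✓ (witness j=5)
  i=4: ✓ (witness j=6)
  i=5: ✓ (witness j=7)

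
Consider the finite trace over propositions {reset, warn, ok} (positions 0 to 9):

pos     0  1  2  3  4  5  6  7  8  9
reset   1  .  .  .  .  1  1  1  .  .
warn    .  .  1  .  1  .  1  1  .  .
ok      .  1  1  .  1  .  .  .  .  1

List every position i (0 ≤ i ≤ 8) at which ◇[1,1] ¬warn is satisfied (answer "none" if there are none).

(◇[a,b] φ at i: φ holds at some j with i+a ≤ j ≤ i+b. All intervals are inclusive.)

0, 2, 4, 7, 8

Evaluate at each i in [0,8]:
  i=0: ✓ (witness j=1)
  i=1: ✗ (none in [2,2])
  i=2: ✓ (witness j=3)
  i=3: ✗ (none in [4,4])
  i=4: ✓ (witness j=5)
  i=5: ✗ (none in [6,6])
  i=6: ✗ (none in [7,7])
  i=7: ✓ (witness j=8)
  i=8: ✓ (witness j=9)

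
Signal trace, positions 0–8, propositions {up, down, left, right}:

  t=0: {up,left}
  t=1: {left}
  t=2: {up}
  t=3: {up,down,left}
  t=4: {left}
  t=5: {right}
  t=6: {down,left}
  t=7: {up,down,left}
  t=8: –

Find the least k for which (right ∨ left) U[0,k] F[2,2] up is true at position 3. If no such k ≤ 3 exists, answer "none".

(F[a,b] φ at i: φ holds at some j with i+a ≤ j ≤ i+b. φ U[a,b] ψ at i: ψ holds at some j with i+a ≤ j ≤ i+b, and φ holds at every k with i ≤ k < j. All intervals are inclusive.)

Need earliest j ≥ 3 with F[2,2] up, and (right ∨ left) at every k in [3,j-1].
  j=3: rhs fails.
  j=4: rhs fails.
  j=5: rhs holds; lhs holds on [3,4]. k = 2.

2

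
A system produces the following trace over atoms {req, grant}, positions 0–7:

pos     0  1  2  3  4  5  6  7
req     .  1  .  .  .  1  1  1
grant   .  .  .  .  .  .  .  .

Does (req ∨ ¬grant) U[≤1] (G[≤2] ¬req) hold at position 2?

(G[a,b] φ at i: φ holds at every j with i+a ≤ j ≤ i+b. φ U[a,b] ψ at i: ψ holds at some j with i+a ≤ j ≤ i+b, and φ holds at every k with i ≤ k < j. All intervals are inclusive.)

True

Need some j in [2,3] with G[≤2] ¬req, and (req ∨ ¬grant) at every k in [2,j-1].
  j=2: G[≤2] ¬req holds; no prefix to check → satisfied.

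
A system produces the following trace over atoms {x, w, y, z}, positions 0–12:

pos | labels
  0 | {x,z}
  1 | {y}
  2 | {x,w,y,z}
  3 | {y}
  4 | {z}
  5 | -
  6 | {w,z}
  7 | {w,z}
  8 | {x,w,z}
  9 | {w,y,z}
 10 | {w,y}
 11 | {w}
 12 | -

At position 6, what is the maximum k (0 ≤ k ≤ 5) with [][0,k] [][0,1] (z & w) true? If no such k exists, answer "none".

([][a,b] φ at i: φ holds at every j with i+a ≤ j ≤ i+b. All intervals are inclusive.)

2

[][0,1] (z & w) must hold from j=6 onward; find where it first fails.
  j=6: holds
  j=7: holds
  j=8: holds
  j=9: fails
Holds on [6,8], so largest k = 2.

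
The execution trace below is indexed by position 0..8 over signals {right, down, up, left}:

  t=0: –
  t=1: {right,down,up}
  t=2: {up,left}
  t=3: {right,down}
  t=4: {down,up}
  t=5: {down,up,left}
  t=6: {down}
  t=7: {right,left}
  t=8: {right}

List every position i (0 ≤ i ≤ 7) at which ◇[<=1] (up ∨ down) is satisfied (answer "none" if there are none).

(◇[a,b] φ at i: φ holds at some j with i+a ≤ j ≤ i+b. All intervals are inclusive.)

Evaluate at each i in [0,7]:
  i=0: ✓ (witness j=1)
  i=1: ✓ (witness j=1)
  i=2: ✓ (witness j=2)
  i=3: ✓ (witness j=3)
  i=4: ✓ (witness j=4)
  i=5: ✓ (witness j=5)
  i=6: ✓ (witness j=6)
  i=7: ✗ (none in [7,8])

0, 1, 2, 3, 4, 5, 6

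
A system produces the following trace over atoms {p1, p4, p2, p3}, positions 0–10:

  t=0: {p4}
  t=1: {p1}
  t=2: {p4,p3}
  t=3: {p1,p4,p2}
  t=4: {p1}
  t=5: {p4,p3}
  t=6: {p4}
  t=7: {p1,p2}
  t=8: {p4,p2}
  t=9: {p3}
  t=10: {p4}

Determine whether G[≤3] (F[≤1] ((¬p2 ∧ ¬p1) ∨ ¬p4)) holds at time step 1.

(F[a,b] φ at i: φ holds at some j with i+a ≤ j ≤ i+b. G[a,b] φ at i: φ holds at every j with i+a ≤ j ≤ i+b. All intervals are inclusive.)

True

Check F[≤1] ((¬p2 ∧ ¬p1) ∨ ¬p4) at every j in [1,4]:
  j=1: holds (witness at 1)
  j=2: holds (witness at 2)
  j=3: holds (witness at 4)
  j=4: holds (witness at 4)
All positions satisfy it → formula holds.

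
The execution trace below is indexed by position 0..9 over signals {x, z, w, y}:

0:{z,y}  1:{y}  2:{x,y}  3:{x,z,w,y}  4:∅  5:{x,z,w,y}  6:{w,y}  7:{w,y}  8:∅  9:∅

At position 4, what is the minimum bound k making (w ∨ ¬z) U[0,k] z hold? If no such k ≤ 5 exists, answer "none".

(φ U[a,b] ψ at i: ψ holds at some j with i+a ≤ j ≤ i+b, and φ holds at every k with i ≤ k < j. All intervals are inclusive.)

Need earliest j ≥ 4 with z, and (w ∨ ¬z) at every k in [4,j-1].
  j=4: rhs fails.
  j=5: rhs holds; lhs holds on [4,4]. k = 1.

1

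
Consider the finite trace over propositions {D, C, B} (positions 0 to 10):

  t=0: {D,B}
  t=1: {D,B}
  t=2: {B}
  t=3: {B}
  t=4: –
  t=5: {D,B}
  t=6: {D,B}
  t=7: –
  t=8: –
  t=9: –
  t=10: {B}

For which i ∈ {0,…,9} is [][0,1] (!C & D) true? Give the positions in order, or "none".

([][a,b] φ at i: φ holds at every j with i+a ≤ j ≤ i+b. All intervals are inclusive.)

Evaluate at each i in [0,9]:
  i=0: ✓ (all of [0,1])
  i=1: ✗ (fails at j=2)
  i=2: ✗ (fails at j=2)
  i=3: ✗ (fails at j=3)
  i=4: ✗ (fails at j=4)
  i=5: ✓ (all of [5,6])
  i=6: ✗ (fails at j=7)
  i=7: ✗ (fails at j=7)
  i=8: ✗ (fails at j=8)
  i=9: ✗ (fails at j=9)

0, 5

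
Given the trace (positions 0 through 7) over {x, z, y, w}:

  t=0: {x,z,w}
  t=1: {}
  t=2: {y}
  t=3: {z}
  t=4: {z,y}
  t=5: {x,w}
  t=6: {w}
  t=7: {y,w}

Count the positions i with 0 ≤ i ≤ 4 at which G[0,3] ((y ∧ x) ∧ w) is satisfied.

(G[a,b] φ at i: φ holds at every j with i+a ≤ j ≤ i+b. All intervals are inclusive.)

0

Evaluate at each i in [0,4]:
  i=0: ✗ (fails at j=0)
  i=1: ✗ (fails at j=1)
  i=2: ✗ (fails at j=2)
  i=3: ✗ (fails at j=3)
  i=4: ✗ (fails at j=4)
Positions where it holds: {} → 0.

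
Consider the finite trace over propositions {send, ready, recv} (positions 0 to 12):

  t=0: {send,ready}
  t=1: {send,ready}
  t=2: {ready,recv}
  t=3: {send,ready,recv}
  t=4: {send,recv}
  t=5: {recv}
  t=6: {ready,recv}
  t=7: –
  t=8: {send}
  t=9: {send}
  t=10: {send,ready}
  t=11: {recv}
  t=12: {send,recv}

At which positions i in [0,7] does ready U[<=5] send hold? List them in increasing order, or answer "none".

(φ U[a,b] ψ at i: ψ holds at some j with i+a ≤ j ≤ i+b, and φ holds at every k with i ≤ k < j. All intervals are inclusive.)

Evaluate at each i in [0,7]:
  i=0: ✓ (rhs at j=0)
  i=1: ✓ (rhs at j=1)
  i=2: ✓ (rhs at j=3; lhs holds on [2,2])
  i=3: ✓ (rhs at j=3)
  i=4: ✓ (rhs at j=4)
  i=5: ✗ (lhs fails at k=5 before rhs at j=8)
  i=6: ✗ (lhs fails at k=7 before rhs at j=8)
  i=7: ✗ (lhs fails at k=7 before rhs at j=8)

0, 1, 2, 3, 4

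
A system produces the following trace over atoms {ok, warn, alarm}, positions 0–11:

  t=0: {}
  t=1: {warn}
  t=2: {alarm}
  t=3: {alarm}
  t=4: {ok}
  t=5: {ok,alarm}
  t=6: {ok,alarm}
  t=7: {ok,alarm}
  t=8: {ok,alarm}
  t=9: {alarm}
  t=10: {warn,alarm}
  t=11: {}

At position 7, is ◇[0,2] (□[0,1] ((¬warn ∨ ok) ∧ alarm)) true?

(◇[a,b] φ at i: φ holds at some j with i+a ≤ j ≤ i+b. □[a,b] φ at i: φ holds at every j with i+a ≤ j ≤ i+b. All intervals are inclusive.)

True

Check □[0,1] ((¬warn ∨ ok) ∧ alarm) at each j in [7,9]:
  j=7: holds on [7,8]
  j=8: holds on [8,9]
  j=9: fails at 10
Found at j=7 → formula holds.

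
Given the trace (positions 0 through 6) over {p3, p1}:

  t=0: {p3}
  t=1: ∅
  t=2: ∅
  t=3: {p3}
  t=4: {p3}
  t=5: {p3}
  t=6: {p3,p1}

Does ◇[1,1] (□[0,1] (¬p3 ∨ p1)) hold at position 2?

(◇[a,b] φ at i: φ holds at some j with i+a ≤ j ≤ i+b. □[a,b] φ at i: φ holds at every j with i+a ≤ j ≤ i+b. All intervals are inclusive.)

Check □[0,1] (¬p3 ∨ p1) at each j in [3,3]:
  j=3: fails at 3
No position in the window satisfies it → formula fails.

No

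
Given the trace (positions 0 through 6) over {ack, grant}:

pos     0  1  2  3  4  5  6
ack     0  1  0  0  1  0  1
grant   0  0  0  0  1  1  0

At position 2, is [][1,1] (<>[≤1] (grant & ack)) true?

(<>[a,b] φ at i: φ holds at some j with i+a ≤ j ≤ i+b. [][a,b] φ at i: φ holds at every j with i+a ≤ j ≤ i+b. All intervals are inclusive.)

Check <>[≤1] (grant & ack) at every j in [3,3]:
  j=3: holds (witness at 4)
All positions satisfy it → formula holds.

Holds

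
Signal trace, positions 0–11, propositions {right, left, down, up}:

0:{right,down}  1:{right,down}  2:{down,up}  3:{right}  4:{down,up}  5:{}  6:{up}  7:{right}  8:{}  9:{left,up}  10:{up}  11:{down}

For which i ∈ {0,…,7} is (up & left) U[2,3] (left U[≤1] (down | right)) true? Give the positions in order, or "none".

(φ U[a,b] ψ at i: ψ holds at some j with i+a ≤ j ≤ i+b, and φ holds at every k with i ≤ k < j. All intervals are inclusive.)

Evaluate at each i in [0,7]:
  i=0: ✗ (lhs fails at k=0 before rhs at j=2)
  i=1: ✗ (lhs fails at k=1 before rhs at j=3)
  i=2: ✗ (lhs fails at k=2 before rhs at j=4)
  i=3: ✗ (no rhs in [5,6])
  i=4: ✗ (lhs fails at k=4 before rhs at j=7)
  i=5: ✗ (lhs fails at k=5 before rhs at j=7)
  i=6: ✗ (no rhs in [8,9])
  i=7: ✗ (no rhs in [9,10])

none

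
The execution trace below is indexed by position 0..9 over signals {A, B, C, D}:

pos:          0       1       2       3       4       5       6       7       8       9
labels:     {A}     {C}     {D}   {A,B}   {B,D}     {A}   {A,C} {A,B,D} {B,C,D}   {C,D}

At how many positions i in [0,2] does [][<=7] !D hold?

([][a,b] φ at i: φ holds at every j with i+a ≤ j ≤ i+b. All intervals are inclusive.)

Evaluate at each i in [0,2]:
  i=0: ✗ (fails at j=2)
  i=1: ✗ (fails at j=2)
  i=2: ✗ (fails at j=2)
Positions where it holds: {} → 0.

0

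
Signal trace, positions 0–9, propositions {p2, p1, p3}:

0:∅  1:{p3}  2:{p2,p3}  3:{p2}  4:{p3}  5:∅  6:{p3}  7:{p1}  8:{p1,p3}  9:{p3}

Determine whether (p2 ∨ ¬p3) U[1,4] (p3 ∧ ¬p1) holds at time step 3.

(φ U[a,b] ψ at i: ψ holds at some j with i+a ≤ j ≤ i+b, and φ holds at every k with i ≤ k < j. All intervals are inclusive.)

Need some j in [4,7] with (p3 ∧ ¬p1), and (p2 ∨ ¬p3) at every k in [3,j-1].
  j=4: (p3 ∧ ¬p1) holds; (p2 ∨ ¬p3) holds at every k in [3,3] → satisfied.

Holds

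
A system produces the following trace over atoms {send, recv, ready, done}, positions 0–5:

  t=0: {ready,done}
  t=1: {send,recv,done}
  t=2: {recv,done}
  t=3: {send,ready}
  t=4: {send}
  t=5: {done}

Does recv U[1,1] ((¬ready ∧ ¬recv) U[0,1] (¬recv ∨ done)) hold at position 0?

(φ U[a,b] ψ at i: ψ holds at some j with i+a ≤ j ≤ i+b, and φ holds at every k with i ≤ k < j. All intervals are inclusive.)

Need some j in [1,1] with ((¬ready ∧ ¬recv) U[0,1] (¬recv ∨ done)), and recv at every k in [0,j-1].
  j=1: ((¬ready ∧ ¬recv) U[0,1] (¬recv ∨ done)) holds, but recv fails at k=0 → not this j.
No j in the window works → until fails.

No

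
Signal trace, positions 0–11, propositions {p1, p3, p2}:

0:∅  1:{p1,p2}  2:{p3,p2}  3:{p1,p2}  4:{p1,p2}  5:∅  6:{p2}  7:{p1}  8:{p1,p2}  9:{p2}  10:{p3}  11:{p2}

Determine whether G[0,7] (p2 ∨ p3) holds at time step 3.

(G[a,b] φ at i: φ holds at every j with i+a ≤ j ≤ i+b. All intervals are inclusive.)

Check (p2 ∨ p3) at every j in [3,10]:
  j=3: true
  j=4: true
  j=5: false
  j=6: true
  j=7: false
  j=8: true
  j=9: true
  j=10: true
Fails at j=5 → formula fails.

False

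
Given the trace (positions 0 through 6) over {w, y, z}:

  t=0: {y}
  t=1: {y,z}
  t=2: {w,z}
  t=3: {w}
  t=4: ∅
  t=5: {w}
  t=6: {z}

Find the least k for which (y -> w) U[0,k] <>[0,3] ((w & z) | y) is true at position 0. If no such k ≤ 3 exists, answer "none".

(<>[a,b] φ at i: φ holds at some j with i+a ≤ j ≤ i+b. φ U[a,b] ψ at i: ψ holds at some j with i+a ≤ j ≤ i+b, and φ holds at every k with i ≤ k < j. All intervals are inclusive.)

Need earliest j ≥ 0 with <>[0,3] ((w & z) | y), and (y -> w) at every k in [0,j-1].
  j=0: rhs holds (empty prefix). k = 0.

0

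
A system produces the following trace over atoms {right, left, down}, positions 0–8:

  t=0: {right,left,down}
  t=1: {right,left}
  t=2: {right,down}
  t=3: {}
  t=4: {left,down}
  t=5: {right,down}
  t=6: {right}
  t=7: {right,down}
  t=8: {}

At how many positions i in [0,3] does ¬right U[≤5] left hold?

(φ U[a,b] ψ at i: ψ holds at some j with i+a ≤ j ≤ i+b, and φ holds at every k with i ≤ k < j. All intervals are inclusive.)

3

Evaluate at each i in [0,3]:
  i=0: ✓ (rhs at j=0)
  i=1: ✓ (rhs at j=1)
  i=2: ✗ (lhs fails at k=2 before rhs at j=4)
  i=3: ✓ (rhs at j=4; lhs holds on [3,3])
Positions where it holds: {0, 1, 3} → 3.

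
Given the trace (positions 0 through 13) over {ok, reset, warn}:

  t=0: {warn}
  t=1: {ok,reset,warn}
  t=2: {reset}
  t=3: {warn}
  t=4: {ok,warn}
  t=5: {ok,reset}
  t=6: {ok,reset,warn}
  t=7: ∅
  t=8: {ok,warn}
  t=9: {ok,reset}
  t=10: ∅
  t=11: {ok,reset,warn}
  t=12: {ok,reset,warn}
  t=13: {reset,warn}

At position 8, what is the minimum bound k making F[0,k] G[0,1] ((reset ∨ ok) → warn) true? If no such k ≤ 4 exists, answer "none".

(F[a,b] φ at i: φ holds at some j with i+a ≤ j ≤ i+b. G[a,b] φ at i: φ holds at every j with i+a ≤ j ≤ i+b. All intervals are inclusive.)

2

Scan j = 8,9,… for G[0,1] ((reset ∨ ok) → warn):
  j=8: fails
  j=9: fails
  j=10: holds
First hit at j=10, so smallest k = 10-8 = 2.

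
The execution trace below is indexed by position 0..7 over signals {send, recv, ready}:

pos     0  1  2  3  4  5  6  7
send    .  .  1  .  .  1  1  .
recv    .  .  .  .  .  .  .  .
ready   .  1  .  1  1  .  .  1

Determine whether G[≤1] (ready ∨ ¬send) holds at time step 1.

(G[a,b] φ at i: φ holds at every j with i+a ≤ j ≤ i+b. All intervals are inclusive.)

Does not hold

Check (ready ∨ ¬send) at every j in [1,2]:
  j=1: true
  j=2: false
Fails at j=2 → formula fails.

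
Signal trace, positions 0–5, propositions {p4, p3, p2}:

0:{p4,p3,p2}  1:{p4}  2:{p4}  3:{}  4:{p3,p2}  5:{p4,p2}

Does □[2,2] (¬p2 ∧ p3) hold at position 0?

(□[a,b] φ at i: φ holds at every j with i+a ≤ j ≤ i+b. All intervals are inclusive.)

Does not hold

Check (¬p2 ∧ p3) at every j in [2,2]:
  j=2: false
Fails at j=2 → formula fails.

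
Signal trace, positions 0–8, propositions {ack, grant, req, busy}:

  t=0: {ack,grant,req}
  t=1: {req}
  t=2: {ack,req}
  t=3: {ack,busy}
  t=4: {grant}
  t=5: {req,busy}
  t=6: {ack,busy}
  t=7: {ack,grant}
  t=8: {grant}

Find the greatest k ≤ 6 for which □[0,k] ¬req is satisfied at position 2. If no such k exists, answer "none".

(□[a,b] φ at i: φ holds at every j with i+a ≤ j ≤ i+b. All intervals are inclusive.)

none

¬req must hold from j=2 onward; find where it first fails.
  j=2: fails → no k works.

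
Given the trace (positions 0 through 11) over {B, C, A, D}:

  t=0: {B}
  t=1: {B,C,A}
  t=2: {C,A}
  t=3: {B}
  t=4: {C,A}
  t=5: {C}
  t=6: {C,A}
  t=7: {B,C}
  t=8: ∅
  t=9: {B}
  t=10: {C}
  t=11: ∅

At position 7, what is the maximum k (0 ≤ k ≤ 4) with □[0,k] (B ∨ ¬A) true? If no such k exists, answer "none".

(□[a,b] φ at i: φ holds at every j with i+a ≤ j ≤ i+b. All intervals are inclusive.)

4

(B ∨ ¬A) must hold from j=7 onward; find where it first fails.
  j=7: holds
  j=8: holds
  j=9: holds
  j=10: holds
  j=11: holds
Holds through j=11; largest k = 4.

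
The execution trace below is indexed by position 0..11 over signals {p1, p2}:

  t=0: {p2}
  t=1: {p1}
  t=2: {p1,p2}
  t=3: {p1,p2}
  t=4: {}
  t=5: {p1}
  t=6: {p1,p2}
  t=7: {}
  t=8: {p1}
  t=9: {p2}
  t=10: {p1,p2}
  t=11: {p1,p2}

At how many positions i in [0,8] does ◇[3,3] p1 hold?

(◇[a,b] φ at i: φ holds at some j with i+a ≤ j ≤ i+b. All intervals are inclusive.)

Evaluate at each i in [0,8]:
  i=0: ✓ (witness j=3)
  i=1: ✗ (none in [4,4])
  i=2: ✓ (witness j=5)
  i=3: ✓ (witness j=6)
  i=4: ✗ (none in [7,7])
  i=5: ✓ (witness j=8)
  i=6: ✗ (none in [9,9])
  i=7: ✓ (witness j=10)
  i=8: ✓ (witness j=11)
Positions where it holds: {0, 2, 3, 5, 7, 8} → 6.

6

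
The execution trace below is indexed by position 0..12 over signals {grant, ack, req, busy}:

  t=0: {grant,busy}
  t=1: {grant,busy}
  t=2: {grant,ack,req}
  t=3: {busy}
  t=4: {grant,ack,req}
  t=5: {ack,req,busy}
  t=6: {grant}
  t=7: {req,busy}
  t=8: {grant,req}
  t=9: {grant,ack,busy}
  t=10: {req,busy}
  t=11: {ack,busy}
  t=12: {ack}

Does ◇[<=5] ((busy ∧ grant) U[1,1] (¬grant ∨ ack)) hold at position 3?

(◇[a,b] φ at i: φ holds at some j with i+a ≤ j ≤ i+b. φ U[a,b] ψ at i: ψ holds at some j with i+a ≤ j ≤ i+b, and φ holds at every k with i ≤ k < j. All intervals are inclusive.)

False

Check ((busy ∧ grant) U[1,1] (¬grant ∨ ack)) at each j in [3,8]:
  j=3: fails
  j=4: fails
  j=5: fails
  j=6: fails
  j=7: fails
  j=8: fails
No position in the window satisfies it → formula fails.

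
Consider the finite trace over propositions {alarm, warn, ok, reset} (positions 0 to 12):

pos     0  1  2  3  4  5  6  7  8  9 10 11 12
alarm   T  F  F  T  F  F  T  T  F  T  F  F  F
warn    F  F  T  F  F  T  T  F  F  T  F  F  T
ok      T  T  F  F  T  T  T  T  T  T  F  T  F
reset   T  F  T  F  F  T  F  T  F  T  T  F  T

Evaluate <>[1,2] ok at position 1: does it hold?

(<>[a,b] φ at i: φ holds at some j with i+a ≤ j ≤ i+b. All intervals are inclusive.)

Check ok at each j in [2,3]:
  j=2: false
  j=3: false
No position in the window satisfies it → formula fails.

No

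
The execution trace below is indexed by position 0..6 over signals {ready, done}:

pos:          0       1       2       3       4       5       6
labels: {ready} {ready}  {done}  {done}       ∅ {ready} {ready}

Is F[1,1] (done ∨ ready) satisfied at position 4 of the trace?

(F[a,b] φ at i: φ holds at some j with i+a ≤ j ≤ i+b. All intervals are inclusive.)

Yes

Check (done ∨ ready) at each j in [5,5]:
  j=5: true
Found at j=5 → formula holds.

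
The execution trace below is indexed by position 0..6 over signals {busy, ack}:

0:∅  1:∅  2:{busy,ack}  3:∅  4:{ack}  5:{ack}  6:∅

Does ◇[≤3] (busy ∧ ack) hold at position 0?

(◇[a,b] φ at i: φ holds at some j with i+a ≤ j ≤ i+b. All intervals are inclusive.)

True

Check (busy ∧ ack) at each j in [0,3]:
  j=0: false
  j=1: false
  j=2: true
  j=3: false
Found at j=2 → formula holds.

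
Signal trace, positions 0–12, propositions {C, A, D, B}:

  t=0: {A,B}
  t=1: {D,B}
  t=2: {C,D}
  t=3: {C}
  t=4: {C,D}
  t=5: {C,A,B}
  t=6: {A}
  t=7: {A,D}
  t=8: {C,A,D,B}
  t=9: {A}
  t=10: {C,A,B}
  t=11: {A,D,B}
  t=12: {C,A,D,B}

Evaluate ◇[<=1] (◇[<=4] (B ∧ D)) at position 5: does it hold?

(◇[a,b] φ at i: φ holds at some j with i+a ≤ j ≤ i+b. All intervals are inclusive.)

True

Check ◇[<=4] (B ∧ D) at each j in [5,6]:
  j=5: holds (witness at 8)
  j=6: holds (witness at 8)
Found at j=5 → formula holds.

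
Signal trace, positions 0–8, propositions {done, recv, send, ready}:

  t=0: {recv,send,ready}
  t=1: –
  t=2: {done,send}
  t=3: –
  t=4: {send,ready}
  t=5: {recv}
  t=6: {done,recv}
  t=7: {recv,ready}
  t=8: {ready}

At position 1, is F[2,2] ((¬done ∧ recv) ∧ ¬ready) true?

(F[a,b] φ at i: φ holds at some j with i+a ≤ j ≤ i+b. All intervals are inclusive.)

False

Check ((¬done ∧ recv) ∧ ¬ready) at each j in [3,3]:
  j=3: false
No position in the window satisfies it → formula fails.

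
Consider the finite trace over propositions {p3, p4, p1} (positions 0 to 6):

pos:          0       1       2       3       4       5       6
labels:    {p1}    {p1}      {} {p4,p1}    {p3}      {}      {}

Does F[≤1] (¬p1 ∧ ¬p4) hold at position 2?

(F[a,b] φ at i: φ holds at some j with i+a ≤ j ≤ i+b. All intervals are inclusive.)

Yes

Check (¬p1 ∧ ¬p4) at each j in [2,3]:
  j=2: true
  j=3: false
Found at j=2 → formula holds.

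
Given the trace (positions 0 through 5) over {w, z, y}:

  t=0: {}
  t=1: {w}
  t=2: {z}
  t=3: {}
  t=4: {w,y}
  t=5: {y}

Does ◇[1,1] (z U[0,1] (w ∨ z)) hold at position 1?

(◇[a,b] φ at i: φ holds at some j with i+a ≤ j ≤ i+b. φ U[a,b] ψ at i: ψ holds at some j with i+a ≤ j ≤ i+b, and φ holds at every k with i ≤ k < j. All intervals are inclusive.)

Yes

Check (z U[0,1] (w ∨ z)) at each j in [2,2]:
  j=2: holds
Found at j=2 → formula holds.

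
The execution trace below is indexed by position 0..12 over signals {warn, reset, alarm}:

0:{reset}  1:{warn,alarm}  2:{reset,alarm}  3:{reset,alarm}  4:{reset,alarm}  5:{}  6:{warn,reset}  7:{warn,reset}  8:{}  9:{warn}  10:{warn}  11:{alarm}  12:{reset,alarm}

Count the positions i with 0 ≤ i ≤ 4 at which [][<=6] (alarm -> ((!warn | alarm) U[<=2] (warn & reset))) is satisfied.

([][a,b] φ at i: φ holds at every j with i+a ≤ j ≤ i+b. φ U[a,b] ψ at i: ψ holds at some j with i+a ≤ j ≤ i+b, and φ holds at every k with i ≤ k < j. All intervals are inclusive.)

Evaluate at each i in [0,4]:
  i=0: ✗ (fails at j=1)
  i=1: ✗ (fails at j=1)
  i=2: ✗ (fails at j=2)
  i=3: ✗ (fails at j=3)
  i=4: ✓ (all of [4,10])
Positions where it holds: {4} → 1.

1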